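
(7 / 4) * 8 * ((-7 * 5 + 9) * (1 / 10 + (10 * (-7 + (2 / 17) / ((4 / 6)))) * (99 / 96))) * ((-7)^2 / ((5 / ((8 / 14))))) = 60874268 / 425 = 143233.57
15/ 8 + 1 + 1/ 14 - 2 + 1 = 109/ 56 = 1.95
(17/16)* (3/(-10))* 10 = -51/16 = -3.19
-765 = -765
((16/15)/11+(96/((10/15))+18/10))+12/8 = 48641/330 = 147.40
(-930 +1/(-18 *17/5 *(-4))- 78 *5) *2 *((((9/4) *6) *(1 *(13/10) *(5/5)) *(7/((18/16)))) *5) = -147026425/102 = -1441435.54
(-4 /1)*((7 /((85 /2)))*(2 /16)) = -0.08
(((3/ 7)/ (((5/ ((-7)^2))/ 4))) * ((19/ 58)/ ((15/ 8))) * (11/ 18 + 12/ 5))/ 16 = 36043/ 65250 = 0.55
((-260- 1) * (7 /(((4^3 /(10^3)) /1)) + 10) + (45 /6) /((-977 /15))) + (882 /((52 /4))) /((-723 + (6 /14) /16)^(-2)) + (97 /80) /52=288008830373623 /8128640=35431367.41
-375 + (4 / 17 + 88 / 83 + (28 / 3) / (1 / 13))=-1068287 / 4233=-252.37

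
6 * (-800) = -4800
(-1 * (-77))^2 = 5929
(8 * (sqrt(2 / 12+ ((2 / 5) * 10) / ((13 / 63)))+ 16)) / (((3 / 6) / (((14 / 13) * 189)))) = 35280 * sqrt(4758) / 169+ 677376 / 13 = 66505.57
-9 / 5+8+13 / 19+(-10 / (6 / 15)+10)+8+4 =369 / 95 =3.88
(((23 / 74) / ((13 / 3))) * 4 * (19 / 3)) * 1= 874 / 481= 1.82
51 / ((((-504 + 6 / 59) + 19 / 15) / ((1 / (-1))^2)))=-0.10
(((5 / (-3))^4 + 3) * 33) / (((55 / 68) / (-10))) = -4372.15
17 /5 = 3.40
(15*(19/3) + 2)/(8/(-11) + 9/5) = 5335/59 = 90.42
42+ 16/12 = 130/3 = 43.33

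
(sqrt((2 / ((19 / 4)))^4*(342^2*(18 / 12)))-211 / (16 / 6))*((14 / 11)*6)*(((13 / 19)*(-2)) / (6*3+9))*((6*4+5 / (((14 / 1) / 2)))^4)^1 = 2457028647463 / 215061-5962078992896*sqrt(6) / 1362053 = 702711.34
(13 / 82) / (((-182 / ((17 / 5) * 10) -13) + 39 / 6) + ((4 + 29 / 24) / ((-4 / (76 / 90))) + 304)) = 47736 / 87635573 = 0.00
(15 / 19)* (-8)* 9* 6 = -6480 / 19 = -341.05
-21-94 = -115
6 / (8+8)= 3 / 8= 0.38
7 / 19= 0.37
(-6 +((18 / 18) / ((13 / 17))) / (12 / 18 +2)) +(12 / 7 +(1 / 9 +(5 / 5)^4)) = -17587 / 6552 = -2.68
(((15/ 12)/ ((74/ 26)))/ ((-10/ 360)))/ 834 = -195/ 10286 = -0.02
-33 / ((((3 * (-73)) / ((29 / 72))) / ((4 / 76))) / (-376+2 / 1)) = -59653 / 49932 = -1.19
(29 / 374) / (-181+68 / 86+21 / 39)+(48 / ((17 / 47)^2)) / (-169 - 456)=-13791747107 / 23476915000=-0.59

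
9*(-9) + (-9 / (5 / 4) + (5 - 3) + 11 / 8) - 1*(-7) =-3113 / 40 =-77.82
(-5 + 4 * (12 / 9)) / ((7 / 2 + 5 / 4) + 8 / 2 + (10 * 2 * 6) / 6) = 4 / 345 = 0.01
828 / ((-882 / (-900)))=41400 / 49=844.90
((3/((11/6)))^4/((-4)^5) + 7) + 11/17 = 121701583/15929408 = 7.64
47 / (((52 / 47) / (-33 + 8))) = -55225 / 52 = -1062.02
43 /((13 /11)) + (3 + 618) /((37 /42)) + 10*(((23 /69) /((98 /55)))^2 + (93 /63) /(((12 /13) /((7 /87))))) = 671819908906 /904271823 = 742.94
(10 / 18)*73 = 365 / 9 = 40.56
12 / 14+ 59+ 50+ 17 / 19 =14730 / 133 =110.75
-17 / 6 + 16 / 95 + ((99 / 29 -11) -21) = -31.25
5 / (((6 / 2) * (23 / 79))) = 395 / 69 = 5.72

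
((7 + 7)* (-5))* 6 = -420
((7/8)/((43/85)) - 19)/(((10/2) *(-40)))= 5941/68800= 0.09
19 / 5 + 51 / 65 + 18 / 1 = 1468 / 65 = 22.58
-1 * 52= -52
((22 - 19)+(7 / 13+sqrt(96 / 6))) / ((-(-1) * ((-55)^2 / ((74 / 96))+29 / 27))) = 97902 / 50979149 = 0.00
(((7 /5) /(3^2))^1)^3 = 343 /91125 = 0.00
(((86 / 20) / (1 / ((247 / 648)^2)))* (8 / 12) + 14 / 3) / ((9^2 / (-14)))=-224116669 / 255091680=-0.88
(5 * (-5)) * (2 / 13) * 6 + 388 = 364.92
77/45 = 1.71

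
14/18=7/9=0.78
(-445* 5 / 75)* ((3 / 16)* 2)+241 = 1839 / 8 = 229.88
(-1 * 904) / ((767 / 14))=-12656 / 767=-16.50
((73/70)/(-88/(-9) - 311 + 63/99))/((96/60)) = -7227/3332896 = -0.00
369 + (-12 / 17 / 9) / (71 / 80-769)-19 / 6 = 2292970075 / 6267798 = 365.83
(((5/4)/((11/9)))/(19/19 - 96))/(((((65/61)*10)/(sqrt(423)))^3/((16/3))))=-864116667*sqrt(47)/14349156250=-0.41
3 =3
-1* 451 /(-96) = 451 /96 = 4.70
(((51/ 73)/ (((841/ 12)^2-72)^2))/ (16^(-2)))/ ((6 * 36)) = 1253376/ 35455204258537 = 0.00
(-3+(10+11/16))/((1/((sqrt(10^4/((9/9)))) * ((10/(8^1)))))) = 15375/16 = 960.94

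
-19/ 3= -6.33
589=589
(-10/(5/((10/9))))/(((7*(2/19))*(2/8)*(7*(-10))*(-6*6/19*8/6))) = -361/5292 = -0.07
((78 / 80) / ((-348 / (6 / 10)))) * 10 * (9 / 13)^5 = -177147 / 66261520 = -0.00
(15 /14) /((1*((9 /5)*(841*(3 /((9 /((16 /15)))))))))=375 /188384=0.00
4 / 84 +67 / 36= 481 / 252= 1.91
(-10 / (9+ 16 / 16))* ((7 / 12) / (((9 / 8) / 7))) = -98 / 27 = -3.63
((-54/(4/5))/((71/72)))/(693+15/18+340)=-0.07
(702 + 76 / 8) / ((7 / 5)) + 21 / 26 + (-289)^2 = 7646732 / 91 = 84030.02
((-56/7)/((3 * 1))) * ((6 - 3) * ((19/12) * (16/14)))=-304/21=-14.48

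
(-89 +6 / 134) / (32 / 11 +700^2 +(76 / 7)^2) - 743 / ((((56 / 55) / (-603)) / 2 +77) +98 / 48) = -436158047818486565 / 46397880471397056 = -9.40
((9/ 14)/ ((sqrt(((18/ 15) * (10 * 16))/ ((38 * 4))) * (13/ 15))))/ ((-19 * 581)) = -45 * sqrt(114)/ 8036392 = -0.00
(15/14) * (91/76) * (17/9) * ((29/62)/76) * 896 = 448630/33573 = 13.36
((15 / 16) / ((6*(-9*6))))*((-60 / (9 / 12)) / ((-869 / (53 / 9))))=-1325 / 844668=-0.00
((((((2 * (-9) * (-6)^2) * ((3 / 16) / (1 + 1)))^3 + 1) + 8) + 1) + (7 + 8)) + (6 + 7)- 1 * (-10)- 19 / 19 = -14345899 / 64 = -224154.67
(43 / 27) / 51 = 43 / 1377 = 0.03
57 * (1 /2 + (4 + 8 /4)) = 741 /2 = 370.50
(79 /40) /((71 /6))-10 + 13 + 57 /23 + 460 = 15207971 /32660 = 465.65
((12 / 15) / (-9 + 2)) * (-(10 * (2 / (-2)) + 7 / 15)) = -572 / 525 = -1.09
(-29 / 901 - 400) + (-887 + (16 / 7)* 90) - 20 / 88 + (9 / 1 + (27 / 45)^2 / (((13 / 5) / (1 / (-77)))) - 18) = -1090.55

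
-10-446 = -456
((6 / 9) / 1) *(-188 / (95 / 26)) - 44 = -78.30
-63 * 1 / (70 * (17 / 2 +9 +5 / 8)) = -36 / 725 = -0.05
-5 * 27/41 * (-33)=4455/41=108.66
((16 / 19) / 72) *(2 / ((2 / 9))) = 2 / 19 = 0.11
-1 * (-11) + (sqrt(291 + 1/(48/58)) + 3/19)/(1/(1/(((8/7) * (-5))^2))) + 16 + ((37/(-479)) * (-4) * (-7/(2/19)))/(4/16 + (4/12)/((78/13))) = -6445515057/160177600 + 49 * sqrt(42078)/19200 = -39.72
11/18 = 0.61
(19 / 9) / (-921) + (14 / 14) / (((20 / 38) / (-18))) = -1417514 / 41445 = -34.20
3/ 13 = 0.23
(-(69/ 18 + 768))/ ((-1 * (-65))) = -4631/ 390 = -11.87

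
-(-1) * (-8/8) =-1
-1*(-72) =72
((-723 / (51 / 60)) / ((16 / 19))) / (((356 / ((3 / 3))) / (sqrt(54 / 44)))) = -206055 * sqrt(66) / 532576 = -3.14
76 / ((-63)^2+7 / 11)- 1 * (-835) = 18230973 / 21833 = 835.02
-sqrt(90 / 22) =-2.02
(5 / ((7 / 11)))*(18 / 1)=990 / 7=141.43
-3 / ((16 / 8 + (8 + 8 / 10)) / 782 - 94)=5865 / 183743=0.03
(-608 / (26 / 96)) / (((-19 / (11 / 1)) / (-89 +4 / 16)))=-1499520 / 13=-115347.69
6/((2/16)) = 48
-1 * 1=-1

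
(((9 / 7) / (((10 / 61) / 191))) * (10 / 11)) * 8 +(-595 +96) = 10395.44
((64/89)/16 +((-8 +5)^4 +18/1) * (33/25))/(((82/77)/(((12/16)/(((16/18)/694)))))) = 209832349419/2919200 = 71880.09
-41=-41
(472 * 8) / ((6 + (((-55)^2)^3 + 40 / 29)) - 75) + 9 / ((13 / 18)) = 12.46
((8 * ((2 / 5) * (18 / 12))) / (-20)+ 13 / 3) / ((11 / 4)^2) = 4912 / 9075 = 0.54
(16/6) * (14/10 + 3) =176/15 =11.73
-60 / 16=-15 / 4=-3.75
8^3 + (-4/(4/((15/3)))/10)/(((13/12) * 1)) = 511.54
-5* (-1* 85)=425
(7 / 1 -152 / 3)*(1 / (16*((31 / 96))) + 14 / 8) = -31571 / 372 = -84.87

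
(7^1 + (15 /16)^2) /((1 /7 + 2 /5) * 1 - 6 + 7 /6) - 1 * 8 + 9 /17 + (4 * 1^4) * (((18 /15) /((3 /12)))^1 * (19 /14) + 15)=309800581 /4036480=76.75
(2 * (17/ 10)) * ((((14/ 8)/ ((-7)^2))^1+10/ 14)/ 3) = 17/ 20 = 0.85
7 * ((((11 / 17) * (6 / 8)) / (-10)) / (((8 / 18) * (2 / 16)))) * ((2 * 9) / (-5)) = 18711 / 850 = 22.01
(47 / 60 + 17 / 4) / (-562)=-151 / 16860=-0.01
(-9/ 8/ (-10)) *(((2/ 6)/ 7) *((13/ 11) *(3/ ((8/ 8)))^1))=117/ 6160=0.02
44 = 44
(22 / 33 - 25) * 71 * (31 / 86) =-160673 / 258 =-622.76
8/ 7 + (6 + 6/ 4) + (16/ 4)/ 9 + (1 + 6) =2027/ 126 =16.09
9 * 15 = 135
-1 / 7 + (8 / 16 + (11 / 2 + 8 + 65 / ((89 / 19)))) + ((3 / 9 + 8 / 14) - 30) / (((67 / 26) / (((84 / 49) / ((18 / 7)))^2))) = 25600486 / 1127007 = 22.72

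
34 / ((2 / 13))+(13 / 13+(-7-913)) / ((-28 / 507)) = 472121 / 28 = 16861.46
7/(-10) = -7/10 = -0.70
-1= -1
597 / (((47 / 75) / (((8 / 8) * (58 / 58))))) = 44775 / 47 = 952.66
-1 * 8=-8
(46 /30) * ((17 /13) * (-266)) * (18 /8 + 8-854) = 11700675 /26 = 450025.96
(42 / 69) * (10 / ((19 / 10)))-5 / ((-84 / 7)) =18985 / 5244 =3.62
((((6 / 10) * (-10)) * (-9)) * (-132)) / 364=-1782 / 91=-19.58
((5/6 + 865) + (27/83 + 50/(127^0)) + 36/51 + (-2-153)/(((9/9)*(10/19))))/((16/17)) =2634469/3984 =661.26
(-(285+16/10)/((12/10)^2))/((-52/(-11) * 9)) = -78815/16848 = -4.68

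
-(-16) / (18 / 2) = 16 / 9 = 1.78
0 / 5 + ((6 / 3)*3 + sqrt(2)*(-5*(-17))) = 6 + 85*sqrt(2) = 126.21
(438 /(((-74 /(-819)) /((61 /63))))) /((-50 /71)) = -12330357 /1850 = -6665.06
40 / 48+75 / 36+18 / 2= 143 / 12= 11.92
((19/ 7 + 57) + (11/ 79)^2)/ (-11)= -237235/ 43687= -5.43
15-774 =-759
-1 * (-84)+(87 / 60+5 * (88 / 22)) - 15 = 1809 / 20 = 90.45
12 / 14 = 6 / 7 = 0.86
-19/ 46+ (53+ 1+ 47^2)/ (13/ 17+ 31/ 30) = 53072557/ 42182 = 1258.18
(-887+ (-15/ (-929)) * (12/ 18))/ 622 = -1.43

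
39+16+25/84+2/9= 13991/252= 55.52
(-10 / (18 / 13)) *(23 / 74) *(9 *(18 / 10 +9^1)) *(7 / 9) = -169.70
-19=-19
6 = 6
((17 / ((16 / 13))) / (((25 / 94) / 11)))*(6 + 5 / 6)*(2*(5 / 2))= 4684537 / 240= 19518.90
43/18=2.39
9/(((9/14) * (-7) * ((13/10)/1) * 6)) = -10/39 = -0.26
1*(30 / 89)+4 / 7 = 566 / 623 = 0.91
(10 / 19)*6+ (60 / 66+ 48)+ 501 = 115591 / 209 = 553.07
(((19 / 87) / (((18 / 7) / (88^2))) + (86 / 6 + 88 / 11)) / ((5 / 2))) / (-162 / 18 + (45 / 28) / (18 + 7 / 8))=-1125626782 / 36891045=-30.51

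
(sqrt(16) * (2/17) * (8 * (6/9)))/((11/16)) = 2048/561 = 3.65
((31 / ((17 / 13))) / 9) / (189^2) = 403 / 5465313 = 0.00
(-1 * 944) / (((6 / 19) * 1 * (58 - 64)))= 4484 / 9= 498.22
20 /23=0.87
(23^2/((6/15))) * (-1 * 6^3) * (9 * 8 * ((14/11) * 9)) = -2591507520/11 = -235591592.73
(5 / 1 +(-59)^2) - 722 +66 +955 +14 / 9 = 34079 / 9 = 3786.56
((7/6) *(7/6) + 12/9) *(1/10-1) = -97/40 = -2.42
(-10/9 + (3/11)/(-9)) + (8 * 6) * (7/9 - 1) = -1169/99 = -11.81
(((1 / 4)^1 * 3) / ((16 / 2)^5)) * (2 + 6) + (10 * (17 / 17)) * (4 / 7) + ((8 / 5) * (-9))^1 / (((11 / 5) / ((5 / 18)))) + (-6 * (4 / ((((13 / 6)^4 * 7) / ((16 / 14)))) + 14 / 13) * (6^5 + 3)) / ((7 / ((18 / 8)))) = -29302954016922585 / 1765550538752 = -16597.06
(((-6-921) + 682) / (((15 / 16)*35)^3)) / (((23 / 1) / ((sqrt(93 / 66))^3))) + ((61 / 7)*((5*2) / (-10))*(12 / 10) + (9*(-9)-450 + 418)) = -4321 / 35-31744*sqrt(682) / 1643709375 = -123.46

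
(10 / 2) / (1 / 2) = 10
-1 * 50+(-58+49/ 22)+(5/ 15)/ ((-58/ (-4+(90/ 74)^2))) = -4777840/ 45177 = -105.76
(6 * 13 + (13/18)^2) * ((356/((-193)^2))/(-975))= -174173/226287675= -0.00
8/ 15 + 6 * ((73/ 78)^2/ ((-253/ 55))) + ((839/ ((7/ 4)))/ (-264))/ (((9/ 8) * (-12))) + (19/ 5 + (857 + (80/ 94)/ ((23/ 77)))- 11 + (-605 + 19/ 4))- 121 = 596718269093/ 4557725172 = 130.92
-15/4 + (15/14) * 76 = 2175/28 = 77.68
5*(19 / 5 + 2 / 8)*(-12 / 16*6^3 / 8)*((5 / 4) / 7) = -32805 / 448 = -73.23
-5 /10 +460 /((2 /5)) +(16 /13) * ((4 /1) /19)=567981 /494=1149.76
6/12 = 0.50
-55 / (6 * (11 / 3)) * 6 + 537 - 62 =460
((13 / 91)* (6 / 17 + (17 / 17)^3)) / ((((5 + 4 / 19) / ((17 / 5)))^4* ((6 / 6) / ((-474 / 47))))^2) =0.65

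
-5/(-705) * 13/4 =13/564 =0.02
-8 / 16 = -1 / 2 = -0.50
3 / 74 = 0.04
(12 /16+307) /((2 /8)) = 1231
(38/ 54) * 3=19/ 9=2.11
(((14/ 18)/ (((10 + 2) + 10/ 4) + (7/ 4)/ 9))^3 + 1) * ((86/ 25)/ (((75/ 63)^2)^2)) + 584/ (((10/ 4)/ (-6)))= -2023764909107605194/ 1445662978515625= -1399.89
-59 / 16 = -3.69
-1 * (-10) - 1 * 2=8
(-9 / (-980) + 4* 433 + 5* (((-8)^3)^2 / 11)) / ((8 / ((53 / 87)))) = 69068362927 / 7502880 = 9205.58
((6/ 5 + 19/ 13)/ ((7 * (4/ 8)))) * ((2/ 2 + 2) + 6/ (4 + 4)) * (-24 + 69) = 23355/ 182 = 128.32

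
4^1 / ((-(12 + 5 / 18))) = -72 / 221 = -0.33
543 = 543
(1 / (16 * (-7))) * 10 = -5 / 56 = -0.09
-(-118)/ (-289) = -118/ 289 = -0.41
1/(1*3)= 0.33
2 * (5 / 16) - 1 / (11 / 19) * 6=-857 / 88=-9.74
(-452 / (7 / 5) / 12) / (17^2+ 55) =-565 / 7224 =-0.08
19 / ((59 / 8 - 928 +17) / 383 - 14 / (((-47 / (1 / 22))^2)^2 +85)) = -66546392463740936 / 8263430519494305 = -8.05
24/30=4/5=0.80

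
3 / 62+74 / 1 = 4591 / 62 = 74.05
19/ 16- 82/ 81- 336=-335.82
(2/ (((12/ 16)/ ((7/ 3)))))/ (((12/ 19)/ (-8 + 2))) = -532/ 9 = -59.11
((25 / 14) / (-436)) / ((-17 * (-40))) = -5 / 830144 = -0.00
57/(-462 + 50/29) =-1653/13348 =-0.12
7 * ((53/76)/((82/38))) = 371/164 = 2.26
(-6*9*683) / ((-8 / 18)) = 165969 / 2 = 82984.50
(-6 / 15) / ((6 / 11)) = -11 / 15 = -0.73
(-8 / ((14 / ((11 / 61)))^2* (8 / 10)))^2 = 366025 / 132975456964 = 0.00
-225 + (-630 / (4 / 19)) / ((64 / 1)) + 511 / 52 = -435853 / 1664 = -261.93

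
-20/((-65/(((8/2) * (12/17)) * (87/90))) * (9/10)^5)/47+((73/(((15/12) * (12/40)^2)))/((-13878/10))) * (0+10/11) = -684550852000/1733917729401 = -0.39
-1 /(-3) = 1 /3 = 0.33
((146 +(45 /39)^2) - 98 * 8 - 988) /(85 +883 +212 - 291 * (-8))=-274569 /592852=-0.46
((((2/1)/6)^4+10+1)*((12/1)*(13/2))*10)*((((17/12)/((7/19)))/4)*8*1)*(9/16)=4681885/126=37157.82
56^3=175616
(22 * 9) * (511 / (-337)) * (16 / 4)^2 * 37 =-59897376 / 337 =-177737.02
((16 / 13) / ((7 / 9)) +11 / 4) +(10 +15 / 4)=3291 / 182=18.08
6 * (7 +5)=72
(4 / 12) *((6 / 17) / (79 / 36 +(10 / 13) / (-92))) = 0.05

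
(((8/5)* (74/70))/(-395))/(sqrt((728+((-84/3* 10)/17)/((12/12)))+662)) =-0.00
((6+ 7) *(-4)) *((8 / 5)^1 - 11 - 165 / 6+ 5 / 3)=27482 / 15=1832.13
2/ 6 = 1/ 3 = 0.33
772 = 772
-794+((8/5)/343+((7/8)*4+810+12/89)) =5995349/305270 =19.64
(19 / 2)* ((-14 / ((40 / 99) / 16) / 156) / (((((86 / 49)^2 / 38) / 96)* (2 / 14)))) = -33637260888 / 120185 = -279879.03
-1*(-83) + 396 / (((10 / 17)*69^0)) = 3781 / 5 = 756.20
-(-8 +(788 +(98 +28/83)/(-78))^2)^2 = -42061317622287339372654529/109792025592561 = -383099932761.76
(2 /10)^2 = 0.04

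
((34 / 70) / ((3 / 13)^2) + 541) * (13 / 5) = 2252744 / 1575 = 1430.31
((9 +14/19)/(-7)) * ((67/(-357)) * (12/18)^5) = 396640/11537883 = 0.03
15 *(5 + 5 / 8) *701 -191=471647 / 8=58955.88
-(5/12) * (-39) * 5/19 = 325/76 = 4.28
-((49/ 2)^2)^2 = -5764801/ 16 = -360300.06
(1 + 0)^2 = 1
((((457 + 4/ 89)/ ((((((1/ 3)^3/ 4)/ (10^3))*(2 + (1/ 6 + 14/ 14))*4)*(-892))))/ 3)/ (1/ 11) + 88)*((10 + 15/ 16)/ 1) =-262821576325/ 1508372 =-174241.88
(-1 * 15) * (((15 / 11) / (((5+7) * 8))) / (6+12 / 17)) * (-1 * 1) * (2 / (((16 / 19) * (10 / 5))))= 425 / 11264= 0.04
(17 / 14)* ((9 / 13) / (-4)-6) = -5457 / 728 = -7.50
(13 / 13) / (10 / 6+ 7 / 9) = 9 / 22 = 0.41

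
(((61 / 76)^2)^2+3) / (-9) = -113932369 / 300259584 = -0.38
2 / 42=1 / 21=0.05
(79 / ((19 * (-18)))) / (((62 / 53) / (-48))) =16748 / 1767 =9.48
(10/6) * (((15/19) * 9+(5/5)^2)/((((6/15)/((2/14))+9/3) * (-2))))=-1925/1653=-1.16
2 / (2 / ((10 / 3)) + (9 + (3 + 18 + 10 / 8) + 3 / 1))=40 / 697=0.06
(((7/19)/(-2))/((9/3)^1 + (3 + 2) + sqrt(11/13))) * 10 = -3640/15599 + 35 * sqrt(143)/15599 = -0.21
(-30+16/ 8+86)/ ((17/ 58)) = 3364/ 17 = 197.88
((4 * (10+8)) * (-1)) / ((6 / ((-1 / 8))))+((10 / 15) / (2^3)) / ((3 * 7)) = 379 / 252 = 1.50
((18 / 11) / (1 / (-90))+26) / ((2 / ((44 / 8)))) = -667 / 2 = -333.50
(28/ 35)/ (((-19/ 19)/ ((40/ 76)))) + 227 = 4305/ 19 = 226.58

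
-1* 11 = -11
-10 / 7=-1.43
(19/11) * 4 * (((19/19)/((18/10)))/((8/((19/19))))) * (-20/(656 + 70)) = -475/35937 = -0.01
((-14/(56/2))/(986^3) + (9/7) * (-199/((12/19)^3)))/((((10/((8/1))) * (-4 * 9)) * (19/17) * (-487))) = -163551539738821/3944447509746240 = -0.04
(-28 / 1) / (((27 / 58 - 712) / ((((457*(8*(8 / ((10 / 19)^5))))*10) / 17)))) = 16763.99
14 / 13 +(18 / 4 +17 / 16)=1381 / 208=6.64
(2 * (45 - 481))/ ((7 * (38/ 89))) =-38804/ 133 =-291.76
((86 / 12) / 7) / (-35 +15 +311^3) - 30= -37901065817 / 1263368862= -30.00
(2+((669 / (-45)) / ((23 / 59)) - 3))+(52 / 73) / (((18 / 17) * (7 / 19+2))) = -26419288 / 679995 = -38.85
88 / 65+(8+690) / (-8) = -22333 / 260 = -85.90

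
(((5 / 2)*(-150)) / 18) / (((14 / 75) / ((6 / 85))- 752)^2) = -84375 / 2274211682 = -0.00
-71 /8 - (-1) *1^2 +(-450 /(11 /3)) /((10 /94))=-102213 /88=-1161.51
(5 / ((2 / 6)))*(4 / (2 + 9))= 60 / 11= 5.45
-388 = -388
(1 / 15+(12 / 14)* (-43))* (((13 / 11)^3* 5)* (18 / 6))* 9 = -76383099 / 9317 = -8198.25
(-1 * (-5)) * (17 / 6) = 85 / 6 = 14.17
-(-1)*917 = 917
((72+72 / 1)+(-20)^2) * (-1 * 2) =-1088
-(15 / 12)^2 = -25 / 16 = -1.56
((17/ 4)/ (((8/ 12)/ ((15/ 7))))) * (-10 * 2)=-3825/ 14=-273.21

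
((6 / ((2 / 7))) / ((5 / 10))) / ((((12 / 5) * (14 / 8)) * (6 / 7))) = 35 / 3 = 11.67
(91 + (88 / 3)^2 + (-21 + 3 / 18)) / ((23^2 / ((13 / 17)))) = 217763 / 161874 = 1.35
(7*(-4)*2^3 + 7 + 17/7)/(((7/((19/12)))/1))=-14269/294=-48.53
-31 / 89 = -0.35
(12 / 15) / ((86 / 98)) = 196 / 215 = 0.91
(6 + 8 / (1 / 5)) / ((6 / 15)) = 115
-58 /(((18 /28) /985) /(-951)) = 253542940 /3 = 84514313.33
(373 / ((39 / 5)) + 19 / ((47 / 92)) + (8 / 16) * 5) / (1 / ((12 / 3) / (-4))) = -320819 / 3666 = -87.51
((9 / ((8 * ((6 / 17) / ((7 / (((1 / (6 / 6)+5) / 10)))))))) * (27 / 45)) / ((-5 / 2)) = -357 / 40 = -8.92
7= 7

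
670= 670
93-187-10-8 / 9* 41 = -140.44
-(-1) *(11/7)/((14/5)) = 55/98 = 0.56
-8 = -8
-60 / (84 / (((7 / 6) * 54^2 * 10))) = -24300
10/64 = 5/32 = 0.16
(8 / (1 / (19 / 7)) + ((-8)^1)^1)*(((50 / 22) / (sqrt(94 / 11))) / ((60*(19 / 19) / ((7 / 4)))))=5*sqrt(1034) / 517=0.31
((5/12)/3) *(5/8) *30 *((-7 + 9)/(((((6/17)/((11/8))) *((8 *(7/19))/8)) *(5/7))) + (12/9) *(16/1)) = 152825/1152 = 132.66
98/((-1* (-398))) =0.25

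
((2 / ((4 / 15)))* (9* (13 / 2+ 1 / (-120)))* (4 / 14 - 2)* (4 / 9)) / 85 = -2337 / 595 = -3.93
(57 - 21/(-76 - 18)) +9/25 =135321/2350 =57.58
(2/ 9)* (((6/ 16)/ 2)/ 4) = 0.01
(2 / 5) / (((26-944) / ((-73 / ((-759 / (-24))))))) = 584 / 580635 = 0.00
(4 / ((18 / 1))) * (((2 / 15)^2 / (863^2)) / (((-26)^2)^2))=1 / 86148957006450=0.00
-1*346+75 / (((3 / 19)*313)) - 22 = -114709 / 313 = -366.48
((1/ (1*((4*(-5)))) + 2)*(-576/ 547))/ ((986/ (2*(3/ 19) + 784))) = -41844816/ 25618745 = -1.63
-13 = -13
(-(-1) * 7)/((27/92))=644/27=23.85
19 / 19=1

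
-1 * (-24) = 24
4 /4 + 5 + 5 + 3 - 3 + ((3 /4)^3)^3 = 2903267 /262144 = 11.08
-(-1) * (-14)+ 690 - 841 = -165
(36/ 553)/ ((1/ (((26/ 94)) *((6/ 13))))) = 216/ 25991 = 0.01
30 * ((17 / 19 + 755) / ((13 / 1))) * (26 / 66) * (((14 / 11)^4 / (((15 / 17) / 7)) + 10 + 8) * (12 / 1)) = 979439454304 / 3059969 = 320081.50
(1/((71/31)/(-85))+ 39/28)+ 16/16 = -69023/1988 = -34.72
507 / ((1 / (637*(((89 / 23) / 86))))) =28743351 / 1978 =14531.52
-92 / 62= -46 / 31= -1.48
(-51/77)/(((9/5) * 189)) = -85/43659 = -0.00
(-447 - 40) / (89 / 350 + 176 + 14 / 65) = -2.76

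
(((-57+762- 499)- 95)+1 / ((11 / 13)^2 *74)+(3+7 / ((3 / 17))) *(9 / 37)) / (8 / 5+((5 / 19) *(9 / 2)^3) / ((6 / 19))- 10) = 43479640 / 24189231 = 1.80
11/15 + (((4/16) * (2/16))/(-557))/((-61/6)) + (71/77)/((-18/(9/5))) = 402562961/627894960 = 0.64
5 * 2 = 10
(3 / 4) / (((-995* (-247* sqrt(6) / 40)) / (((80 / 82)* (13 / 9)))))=40* sqrt(6) / 1395189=0.00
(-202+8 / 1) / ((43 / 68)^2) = -897056 / 1849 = -485.16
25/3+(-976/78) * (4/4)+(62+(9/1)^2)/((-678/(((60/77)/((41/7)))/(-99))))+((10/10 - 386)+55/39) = -2312138657/5962671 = -387.77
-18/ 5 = -3.60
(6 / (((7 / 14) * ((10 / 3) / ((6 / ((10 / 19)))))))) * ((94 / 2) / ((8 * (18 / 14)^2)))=43757 / 300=145.86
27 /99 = 3 /11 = 0.27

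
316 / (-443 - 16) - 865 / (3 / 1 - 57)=4691 / 306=15.33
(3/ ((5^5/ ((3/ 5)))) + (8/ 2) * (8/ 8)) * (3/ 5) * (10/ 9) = 125018/ 46875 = 2.67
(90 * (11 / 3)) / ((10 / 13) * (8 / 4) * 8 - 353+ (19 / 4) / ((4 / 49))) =-22880 / 19587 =-1.17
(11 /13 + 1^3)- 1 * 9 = -7.15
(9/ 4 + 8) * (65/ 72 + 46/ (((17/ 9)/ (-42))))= -51284071/ 4896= -10474.69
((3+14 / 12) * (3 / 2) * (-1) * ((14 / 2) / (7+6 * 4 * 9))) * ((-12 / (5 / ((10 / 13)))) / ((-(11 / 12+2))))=-360 / 2899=-0.12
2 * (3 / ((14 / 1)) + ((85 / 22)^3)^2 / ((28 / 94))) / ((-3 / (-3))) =17726367374087 / 793659328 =22334.98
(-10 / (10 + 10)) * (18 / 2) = -9 / 2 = -4.50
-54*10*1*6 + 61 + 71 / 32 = -101657 / 32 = -3176.78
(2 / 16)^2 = 1 / 64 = 0.02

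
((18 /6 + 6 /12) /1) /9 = 7 /18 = 0.39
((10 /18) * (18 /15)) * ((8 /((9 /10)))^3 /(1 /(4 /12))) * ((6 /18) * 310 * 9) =317440000 /2187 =145148.61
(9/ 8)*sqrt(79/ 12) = 3*sqrt(237)/ 16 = 2.89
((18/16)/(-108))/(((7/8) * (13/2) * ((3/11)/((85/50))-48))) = 187/4884516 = 0.00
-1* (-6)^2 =-36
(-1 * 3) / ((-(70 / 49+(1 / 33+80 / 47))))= 32571 / 34319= 0.95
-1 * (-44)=44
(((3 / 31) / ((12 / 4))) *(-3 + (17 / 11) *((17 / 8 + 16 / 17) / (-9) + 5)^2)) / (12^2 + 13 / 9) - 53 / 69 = -3644623733 / 4787116224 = -0.76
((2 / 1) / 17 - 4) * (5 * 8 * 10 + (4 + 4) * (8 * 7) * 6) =-203808 / 17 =-11988.71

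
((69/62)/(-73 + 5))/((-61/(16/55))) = 138/1768085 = 0.00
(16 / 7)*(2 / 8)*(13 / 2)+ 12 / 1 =110 / 7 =15.71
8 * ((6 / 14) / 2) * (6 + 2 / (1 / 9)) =288 / 7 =41.14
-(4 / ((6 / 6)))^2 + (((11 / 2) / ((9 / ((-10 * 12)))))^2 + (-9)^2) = 48985 / 9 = 5442.78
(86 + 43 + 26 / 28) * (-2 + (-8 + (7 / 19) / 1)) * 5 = -1664385 / 266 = -6257.09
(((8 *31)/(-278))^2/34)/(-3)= -7688/985371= -0.01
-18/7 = -2.57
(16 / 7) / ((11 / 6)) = 96 / 77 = 1.25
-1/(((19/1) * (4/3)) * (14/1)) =-3/1064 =-0.00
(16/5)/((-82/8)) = -0.31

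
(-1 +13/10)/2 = 3/20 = 0.15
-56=-56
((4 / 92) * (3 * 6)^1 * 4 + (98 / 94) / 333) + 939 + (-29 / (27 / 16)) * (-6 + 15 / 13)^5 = 6265334879265326 / 133655455089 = 46876.76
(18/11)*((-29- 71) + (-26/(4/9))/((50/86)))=-90279/275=-328.29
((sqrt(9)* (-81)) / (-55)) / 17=243 / 935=0.26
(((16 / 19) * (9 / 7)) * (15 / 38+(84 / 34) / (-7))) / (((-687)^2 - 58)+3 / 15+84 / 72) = 58320 / 608186500789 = 0.00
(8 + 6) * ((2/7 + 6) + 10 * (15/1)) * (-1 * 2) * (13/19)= -56888/19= -2994.11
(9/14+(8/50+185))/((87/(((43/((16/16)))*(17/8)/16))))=15845887/1299200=12.20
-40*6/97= -240/97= -2.47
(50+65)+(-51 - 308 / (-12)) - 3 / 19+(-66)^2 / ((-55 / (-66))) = 1515262 / 285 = 5316.71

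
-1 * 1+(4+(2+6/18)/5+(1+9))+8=322/15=21.47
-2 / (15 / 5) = -2 / 3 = -0.67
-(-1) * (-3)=-3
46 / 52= 23 / 26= 0.88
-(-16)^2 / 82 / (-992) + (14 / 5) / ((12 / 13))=115781 / 38130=3.04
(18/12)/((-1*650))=-3/1300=-0.00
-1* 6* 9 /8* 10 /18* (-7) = 26.25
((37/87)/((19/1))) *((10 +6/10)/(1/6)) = 3922/2755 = 1.42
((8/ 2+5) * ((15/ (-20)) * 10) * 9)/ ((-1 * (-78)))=-405/ 52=-7.79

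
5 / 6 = 0.83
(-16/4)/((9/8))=-32/9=-3.56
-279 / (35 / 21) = -837 / 5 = -167.40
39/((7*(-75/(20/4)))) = -13/35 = -0.37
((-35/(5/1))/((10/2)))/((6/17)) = -119/30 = -3.97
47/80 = 0.59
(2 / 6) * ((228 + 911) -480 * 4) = -781 / 3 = -260.33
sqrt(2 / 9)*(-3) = -sqrt(2) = -1.41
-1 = -1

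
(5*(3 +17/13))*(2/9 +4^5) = 2581040/117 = 22060.17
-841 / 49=-17.16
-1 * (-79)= 79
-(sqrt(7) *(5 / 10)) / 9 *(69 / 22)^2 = -529 *sqrt(7) / 968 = -1.45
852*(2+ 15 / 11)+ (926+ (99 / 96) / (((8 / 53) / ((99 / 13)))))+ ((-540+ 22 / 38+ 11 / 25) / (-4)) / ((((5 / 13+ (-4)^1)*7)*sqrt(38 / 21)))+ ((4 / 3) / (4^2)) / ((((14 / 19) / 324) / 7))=150105493 / 36608-416026*sqrt(798) / 2969225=4096.39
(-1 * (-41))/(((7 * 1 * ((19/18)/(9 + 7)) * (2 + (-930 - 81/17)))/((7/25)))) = -200736/7532075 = -0.03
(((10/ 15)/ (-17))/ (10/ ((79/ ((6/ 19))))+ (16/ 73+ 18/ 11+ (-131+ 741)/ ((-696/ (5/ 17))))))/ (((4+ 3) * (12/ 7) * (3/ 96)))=-2237042368/ 35034061935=-0.06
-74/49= -1.51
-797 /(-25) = 31.88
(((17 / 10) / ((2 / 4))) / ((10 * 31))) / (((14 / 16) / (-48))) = -3264 / 5425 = -0.60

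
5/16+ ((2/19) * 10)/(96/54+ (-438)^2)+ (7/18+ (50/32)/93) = 13146955861/18305540424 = 0.72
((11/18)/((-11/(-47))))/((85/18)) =47/85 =0.55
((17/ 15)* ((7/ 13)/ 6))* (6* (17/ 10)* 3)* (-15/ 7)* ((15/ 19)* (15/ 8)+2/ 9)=-673081/ 59280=-11.35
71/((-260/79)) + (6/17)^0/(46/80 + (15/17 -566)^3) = -198933902440671289/9221396794667460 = -21.57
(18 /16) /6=3 /16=0.19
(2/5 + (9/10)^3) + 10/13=24677/13000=1.90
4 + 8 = 12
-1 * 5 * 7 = -35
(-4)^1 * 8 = -32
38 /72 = 0.53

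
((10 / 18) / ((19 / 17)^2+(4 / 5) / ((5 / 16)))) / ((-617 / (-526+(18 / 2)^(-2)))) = 1539105625 / 12378753153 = 0.12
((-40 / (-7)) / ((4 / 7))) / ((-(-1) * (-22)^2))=5 / 242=0.02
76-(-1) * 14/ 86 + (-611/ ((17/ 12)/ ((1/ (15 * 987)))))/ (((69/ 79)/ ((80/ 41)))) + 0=76.10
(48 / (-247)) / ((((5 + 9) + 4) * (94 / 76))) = -16 / 1833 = -0.01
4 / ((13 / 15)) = 60 / 13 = 4.62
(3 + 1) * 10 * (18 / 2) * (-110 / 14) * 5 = -99000 / 7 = -14142.86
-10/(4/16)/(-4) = 10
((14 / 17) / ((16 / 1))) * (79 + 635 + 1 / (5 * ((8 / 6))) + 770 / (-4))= 73031 / 2720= 26.85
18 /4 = 9 /2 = 4.50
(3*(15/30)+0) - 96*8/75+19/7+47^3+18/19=690389179/6650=103817.92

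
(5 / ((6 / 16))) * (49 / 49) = 40 / 3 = 13.33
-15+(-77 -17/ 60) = -5537/ 60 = -92.28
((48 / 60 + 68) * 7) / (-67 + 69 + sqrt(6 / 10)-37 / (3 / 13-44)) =1109138044 / 6067261-389808244 * sqrt(15) / 30336305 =133.04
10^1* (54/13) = 540/13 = 41.54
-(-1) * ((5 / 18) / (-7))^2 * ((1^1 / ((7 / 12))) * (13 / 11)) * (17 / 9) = 5525 / 916839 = 0.01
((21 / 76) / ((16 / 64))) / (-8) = -21 / 152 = -0.14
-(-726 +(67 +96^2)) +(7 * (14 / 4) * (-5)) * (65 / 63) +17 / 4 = -312449 / 36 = -8679.14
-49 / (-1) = 49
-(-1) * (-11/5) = -2.20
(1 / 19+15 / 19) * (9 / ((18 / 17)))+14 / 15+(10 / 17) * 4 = 50602 / 4845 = 10.44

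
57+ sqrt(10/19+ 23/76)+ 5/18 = 3 *sqrt(133)/38+ 1031/18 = 58.19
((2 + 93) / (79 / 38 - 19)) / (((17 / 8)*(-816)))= 1805 / 557481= 0.00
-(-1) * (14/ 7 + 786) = 788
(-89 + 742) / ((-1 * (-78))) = 653 / 78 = 8.37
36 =36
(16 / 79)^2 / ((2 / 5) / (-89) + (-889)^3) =-113920 / 1951279475590887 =-0.00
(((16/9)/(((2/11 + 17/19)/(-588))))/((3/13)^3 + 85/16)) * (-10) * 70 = 645105004544/5053779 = 127648.04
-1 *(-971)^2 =-942841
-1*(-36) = 36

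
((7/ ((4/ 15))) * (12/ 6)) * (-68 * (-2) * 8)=57120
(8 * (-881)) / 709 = -7048 / 709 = -9.94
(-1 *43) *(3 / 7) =-129 / 7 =-18.43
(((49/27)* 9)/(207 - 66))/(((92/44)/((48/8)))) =1078/3243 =0.33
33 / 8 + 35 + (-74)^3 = -3241479 / 8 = -405184.88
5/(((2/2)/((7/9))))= 3.89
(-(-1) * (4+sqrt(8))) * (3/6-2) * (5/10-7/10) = 3 * sqrt(2)/5+6/5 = 2.05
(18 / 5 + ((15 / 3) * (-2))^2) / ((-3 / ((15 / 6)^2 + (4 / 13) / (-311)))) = -26174281 / 121290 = -215.80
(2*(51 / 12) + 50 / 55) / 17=207 / 374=0.55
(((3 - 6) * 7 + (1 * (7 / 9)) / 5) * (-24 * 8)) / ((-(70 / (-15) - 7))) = 8576 / 25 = 343.04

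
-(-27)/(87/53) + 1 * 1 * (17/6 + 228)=43027/174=247.28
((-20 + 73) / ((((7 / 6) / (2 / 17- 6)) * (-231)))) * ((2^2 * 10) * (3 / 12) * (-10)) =-1060000 / 9163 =-115.68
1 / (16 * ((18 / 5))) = 5 / 288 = 0.02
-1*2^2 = -4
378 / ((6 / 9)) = 567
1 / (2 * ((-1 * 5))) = -1 / 10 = -0.10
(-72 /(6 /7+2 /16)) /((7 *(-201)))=192 /3685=0.05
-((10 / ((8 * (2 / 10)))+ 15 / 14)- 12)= 131 / 28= 4.68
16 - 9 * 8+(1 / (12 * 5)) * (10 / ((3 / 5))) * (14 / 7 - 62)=-218 / 3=-72.67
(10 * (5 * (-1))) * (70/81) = -3500/81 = -43.21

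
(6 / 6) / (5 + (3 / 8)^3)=512 / 2587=0.20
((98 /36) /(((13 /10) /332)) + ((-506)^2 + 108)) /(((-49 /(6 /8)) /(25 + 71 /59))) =-1659199666 /16107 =-103011.09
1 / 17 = 0.06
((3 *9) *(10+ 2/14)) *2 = 3834/7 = 547.71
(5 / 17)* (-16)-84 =-1508 / 17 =-88.71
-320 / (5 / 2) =-128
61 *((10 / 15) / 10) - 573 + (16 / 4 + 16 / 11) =-92974 / 165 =-563.48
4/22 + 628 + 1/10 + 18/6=69441/110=631.28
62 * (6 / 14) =26.57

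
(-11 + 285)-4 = 270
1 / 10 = 0.10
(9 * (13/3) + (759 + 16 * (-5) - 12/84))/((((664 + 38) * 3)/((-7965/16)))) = -494125/2912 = -169.69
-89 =-89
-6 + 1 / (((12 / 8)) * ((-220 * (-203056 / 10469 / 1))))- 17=-1541184571 / 67008480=-23.00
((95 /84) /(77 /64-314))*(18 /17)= -0.00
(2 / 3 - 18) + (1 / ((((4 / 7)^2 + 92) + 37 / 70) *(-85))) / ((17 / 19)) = -683764558 / 39447633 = -17.33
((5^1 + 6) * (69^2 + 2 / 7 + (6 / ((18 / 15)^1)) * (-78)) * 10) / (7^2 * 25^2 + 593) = 15.40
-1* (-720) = 720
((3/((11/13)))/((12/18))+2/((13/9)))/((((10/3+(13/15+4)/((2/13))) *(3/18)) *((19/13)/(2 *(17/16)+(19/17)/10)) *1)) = 26241813/14908388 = 1.76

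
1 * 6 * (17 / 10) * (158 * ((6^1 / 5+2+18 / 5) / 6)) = 45662 / 25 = 1826.48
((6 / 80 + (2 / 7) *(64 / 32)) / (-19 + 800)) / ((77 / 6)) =543 / 8419180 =0.00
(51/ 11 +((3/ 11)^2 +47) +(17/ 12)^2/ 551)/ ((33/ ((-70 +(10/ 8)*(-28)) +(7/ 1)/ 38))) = -1977521171591/ 12039182496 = -164.26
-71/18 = -3.94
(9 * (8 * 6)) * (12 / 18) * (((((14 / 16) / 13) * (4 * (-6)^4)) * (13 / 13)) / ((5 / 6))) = 7838208 / 65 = 120587.82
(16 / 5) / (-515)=-16 / 2575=-0.01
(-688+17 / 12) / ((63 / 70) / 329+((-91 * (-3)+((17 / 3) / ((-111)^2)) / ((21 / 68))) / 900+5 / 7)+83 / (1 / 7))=-4508687414385 / 3822038386027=-1.18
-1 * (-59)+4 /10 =59.40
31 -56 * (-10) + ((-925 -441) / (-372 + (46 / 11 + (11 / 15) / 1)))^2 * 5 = 2422148083251 / 3668603761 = 660.24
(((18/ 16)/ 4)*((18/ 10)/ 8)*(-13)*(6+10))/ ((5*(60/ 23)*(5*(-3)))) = 2691/ 40000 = 0.07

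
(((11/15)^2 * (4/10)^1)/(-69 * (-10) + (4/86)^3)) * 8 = 6996616/2805332625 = 0.00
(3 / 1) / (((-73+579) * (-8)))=-3 / 4048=-0.00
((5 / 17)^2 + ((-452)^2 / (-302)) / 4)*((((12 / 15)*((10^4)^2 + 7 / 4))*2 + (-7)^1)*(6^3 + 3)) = -1292399032474524507 / 218195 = -5923137709271.64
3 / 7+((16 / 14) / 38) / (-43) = 2447 / 5719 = 0.43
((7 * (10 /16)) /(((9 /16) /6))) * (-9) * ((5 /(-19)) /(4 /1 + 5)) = 700 /57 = 12.28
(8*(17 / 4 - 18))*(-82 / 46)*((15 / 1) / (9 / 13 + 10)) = 879450 / 3197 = 275.09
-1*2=-2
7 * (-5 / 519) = -35 / 519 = -0.07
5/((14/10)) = 3.57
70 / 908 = 35 / 454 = 0.08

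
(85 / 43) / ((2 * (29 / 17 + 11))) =1445 / 18576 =0.08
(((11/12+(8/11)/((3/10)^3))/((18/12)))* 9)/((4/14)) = 231623/396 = 584.91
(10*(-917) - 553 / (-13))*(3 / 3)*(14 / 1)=-1661198 / 13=-127784.46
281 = 281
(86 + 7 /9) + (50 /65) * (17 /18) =87.50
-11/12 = -0.92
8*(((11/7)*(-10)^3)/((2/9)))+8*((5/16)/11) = -8711965/154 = -56571.20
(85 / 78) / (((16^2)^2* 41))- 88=-18443403179 / 209584128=-88.00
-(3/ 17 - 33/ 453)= -266/ 2567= -0.10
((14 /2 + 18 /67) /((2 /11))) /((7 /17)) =97.09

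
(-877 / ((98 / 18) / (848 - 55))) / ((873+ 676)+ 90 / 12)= -12518298 / 152537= -82.07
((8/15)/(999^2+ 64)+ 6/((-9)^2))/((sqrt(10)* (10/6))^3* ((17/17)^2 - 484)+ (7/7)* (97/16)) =-20568271897600* sqrt(10)/62090022419607431769 - 46470241632/517416853496728598075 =-0.00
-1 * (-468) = 468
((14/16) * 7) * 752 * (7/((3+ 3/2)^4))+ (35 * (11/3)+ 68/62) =42316951/203391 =208.06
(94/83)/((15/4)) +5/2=6977/2490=2.80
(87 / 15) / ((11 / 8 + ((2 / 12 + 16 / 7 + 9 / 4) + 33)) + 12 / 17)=82824 / 568105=0.15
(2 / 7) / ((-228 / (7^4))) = -343 / 114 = -3.01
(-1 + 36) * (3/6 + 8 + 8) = 1155/2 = 577.50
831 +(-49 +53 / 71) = 55575 / 71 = 782.75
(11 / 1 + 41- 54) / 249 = -2 / 249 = -0.01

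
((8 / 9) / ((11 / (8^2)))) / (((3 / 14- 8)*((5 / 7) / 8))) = -401408 / 53955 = -7.44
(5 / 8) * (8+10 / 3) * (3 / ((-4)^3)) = -0.33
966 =966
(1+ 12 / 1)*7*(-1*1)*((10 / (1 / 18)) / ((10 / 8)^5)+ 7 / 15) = -5409.87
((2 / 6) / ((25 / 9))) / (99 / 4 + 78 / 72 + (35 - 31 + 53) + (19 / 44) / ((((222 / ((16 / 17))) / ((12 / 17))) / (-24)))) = 2117214 / 1460918575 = 0.00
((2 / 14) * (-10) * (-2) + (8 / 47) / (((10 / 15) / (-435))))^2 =1267360000 / 108241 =11708.69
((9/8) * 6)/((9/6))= 9/2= 4.50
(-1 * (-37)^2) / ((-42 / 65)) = 88985 / 42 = 2118.69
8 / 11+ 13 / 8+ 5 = 647 / 88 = 7.35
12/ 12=1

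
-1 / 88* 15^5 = -759375 / 88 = -8629.26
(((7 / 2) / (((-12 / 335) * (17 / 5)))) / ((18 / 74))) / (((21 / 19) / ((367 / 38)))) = -22744825 / 22032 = -1032.35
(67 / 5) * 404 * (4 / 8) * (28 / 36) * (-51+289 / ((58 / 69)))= 89385303 / 145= 616450.37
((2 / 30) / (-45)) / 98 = -1 / 66150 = -0.00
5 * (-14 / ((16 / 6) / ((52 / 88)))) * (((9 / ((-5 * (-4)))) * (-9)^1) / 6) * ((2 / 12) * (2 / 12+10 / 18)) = 3549 / 2816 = 1.26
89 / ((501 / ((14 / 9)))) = 0.28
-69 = -69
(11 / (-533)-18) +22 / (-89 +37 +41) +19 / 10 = -96583 / 5330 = -18.12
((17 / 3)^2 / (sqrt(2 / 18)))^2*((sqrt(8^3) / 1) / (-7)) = -1336336*sqrt(2) / 63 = -29997.85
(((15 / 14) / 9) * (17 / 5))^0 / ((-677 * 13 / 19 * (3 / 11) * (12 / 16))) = -0.01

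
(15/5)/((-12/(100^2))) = -2500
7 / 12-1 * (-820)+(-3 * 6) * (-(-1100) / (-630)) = 71569 / 84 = 852.01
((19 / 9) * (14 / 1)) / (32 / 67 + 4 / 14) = 62377 / 1611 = 38.72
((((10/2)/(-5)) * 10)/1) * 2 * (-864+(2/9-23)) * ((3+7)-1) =159620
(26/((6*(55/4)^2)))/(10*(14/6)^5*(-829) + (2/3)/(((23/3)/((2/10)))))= -96876/2423471635805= -0.00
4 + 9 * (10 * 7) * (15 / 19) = 9526 / 19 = 501.37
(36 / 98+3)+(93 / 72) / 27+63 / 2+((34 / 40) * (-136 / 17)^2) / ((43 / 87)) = 989734133 / 6826680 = 144.98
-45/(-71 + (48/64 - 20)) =180/361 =0.50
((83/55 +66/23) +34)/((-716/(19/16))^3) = -0.00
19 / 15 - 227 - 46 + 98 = -2606 / 15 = -173.73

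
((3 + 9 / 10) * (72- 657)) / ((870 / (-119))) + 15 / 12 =45431 / 145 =313.32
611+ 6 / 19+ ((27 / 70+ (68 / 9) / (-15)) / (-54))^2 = 120984670358851 / 197908628400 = 611.32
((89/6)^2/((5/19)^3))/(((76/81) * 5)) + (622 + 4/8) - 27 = 31690329/10000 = 3169.03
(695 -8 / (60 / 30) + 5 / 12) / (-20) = -8297 / 240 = -34.57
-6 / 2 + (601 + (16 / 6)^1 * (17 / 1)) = 1930 / 3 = 643.33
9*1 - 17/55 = 478/55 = 8.69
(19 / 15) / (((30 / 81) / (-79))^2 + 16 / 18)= 28814697 / 20221340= 1.42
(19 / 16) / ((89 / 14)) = 133 / 712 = 0.19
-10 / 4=-5 / 2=-2.50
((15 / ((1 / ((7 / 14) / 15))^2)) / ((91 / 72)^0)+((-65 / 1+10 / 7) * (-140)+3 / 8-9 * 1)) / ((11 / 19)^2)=35015917 / 1320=26527.21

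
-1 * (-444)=444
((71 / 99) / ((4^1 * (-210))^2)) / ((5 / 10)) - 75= -2619539929 / 34927200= -75.00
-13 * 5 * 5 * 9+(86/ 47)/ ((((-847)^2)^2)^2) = -36415896915530284112999513389/ 12449879287360780893333167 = -2925.00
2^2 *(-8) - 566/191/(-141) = -861226/26931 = -31.98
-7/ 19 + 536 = 10177/ 19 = 535.63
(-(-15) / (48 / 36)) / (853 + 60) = 45 / 3652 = 0.01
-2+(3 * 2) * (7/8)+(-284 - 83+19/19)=-1451/4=-362.75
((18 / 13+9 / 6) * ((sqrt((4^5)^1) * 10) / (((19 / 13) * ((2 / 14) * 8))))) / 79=10500 / 1501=7.00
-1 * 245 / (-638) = 245 / 638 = 0.38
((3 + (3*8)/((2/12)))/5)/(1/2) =294/5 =58.80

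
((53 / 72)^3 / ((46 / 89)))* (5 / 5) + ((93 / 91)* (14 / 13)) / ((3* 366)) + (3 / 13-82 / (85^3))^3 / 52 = 5355345430128046077595836609013 / 6928335287897542853958000000000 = 0.77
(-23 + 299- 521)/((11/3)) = -66.82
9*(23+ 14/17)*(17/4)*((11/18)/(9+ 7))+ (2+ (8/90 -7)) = 172187/5760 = 29.89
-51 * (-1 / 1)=51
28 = 28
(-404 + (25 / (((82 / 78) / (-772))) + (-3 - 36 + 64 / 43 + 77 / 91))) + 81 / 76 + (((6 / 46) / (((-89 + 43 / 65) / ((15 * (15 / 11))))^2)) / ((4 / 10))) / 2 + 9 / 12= -37090363071713172605 / 1973166896045488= -18797.38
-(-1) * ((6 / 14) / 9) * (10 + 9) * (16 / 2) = 152 / 21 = 7.24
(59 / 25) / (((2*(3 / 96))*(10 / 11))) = 5192 / 125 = 41.54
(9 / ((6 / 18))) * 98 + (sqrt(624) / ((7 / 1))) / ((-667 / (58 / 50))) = 2646- 4 * sqrt(39) / 4025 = 2645.99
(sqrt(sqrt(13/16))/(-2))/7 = -13^(1/4)/28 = -0.07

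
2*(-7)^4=4802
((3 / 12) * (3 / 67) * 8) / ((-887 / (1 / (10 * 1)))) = -3 / 297145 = -0.00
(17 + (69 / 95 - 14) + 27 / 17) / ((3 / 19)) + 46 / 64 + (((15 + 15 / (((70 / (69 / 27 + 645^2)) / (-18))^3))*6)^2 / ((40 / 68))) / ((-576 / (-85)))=15229544894510027330037748738470292783785111 / 5000082500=3045858722233088620045319000000000.00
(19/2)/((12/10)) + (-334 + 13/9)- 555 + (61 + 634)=-6647/36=-184.64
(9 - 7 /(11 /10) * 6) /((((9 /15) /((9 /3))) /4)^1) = -6420 /11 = -583.64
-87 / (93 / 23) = -667 / 31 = -21.52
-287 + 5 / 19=-5448 / 19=-286.74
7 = 7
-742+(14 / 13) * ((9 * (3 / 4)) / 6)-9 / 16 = -154201 / 208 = -741.35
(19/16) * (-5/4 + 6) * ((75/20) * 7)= 37905/256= 148.07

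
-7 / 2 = -3.50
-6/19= -0.32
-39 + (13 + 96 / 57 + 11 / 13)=-5797 / 247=-23.47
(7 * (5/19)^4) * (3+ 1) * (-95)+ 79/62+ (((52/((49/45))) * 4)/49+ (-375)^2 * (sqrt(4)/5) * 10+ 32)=562524.42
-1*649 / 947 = -649 / 947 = -0.69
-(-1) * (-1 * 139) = -139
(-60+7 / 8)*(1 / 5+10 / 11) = -2623 / 40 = -65.58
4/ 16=0.25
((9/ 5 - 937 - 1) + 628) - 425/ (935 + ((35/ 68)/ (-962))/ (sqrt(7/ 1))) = -230937183014236637/ 748206000576285 - 5560360* sqrt(7)/ 149641200115257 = -308.65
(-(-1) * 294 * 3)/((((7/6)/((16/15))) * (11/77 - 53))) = -14112/925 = -15.26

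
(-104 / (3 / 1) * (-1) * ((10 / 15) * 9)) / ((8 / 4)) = 104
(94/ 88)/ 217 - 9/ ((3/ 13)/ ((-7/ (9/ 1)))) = 869009/ 28644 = 30.34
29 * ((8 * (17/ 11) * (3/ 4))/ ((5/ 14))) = 752.95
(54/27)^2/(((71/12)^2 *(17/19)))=10944/85697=0.13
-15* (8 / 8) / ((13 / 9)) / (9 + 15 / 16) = -720 / 689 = -1.04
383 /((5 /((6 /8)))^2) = 3447 /400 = 8.62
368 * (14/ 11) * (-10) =-51520/ 11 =-4683.64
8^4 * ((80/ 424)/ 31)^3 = 4096000/ 4435194707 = 0.00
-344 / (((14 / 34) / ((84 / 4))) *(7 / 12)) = -210528 / 7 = -30075.43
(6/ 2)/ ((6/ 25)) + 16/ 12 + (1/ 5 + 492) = 15181/ 30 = 506.03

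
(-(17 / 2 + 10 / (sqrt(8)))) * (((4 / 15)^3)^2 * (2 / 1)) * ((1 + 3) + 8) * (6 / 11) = -557056 / 13921875- 32768 * sqrt(2) / 2784375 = -0.06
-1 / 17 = -0.06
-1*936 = -936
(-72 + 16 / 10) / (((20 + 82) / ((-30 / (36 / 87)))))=2552 / 51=50.04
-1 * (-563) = 563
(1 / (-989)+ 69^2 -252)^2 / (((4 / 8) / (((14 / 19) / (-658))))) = -39772496720000 / 873462053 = -45534.32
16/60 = 4/15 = 0.27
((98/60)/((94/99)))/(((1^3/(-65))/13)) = -273273/188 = -1453.58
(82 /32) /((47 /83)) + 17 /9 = 43411 /6768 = 6.41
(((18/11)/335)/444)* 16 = 24/136345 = 0.00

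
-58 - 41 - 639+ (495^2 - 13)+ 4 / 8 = 488549 / 2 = 244274.50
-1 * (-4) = 4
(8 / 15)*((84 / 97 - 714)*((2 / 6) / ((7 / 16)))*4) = -562176 / 485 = -1159.13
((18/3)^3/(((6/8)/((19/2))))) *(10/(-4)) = -6840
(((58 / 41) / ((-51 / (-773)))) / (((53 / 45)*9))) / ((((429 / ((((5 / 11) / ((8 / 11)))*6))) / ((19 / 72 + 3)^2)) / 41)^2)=350382825629453125 / 11883328240582656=29.49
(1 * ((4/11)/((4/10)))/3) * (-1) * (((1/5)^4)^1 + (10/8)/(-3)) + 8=18283/2250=8.13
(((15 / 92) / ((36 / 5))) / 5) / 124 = 5 / 136896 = 0.00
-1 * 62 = -62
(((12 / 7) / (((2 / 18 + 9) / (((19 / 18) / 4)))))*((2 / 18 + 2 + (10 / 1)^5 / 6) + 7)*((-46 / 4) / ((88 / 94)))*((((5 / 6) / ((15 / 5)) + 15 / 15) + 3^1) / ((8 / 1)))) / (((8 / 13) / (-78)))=260474139731 / 377856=689347.63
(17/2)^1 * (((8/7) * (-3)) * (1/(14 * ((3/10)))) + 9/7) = 391/98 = 3.99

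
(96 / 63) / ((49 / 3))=32 / 343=0.09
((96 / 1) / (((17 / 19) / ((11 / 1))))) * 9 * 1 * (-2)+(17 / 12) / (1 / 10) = -2165467 / 102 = -21230.07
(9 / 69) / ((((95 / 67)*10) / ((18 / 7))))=0.02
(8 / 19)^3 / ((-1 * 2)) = -256 / 6859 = -0.04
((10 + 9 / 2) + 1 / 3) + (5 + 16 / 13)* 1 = 1643 / 78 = 21.06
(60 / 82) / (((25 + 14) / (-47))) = -0.88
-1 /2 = -0.50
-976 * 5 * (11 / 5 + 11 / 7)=-128832 / 7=-18404.57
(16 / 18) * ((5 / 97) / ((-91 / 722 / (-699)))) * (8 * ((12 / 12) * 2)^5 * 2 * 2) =6890536960 / 26481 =260206.83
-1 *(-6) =6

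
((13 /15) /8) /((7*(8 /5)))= 13 /1344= 0.01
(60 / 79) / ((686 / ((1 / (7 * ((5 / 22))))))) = 132 / 189679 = 0.00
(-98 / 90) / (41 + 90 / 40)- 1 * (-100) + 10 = 856154 / 7785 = 109.97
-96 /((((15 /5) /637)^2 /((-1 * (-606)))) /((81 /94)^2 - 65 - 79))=375748700925.94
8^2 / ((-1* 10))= -32 / 5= -6.40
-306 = -306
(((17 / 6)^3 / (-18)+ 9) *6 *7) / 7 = 30079 / 648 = 46.42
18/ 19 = 0.95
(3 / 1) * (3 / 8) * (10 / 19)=45 / 76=0.59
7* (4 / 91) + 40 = 524 / 13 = 40.31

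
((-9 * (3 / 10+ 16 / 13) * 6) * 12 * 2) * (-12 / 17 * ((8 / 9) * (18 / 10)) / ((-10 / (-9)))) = 55707264 / 27625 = 2016.55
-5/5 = -1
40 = 40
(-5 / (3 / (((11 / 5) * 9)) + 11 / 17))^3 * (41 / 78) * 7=-301620738375 / 333971456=-903.13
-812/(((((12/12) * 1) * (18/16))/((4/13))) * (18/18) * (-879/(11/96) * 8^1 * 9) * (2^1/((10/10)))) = 2233/11107044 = 0.00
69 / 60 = 23 / 20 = 1.15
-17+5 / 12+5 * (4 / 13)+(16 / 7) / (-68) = -279917 / 18564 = -15.08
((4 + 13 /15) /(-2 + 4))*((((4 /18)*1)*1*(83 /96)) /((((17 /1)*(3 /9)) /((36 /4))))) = 6059 /8160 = 0.74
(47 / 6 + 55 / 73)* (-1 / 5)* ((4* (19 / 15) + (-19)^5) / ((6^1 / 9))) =139688839249 / 21900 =6378485.81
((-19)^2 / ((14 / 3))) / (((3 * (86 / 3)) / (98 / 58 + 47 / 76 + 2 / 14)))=2.20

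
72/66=12/11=1.09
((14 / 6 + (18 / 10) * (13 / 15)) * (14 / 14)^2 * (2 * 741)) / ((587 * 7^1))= 144248 / 102725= 1.40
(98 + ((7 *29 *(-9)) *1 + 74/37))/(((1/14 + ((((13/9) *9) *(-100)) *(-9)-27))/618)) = -14942004/163423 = -91.43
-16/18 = -8/9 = -0.89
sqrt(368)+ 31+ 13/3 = 4 * sqrt(23)+ 106/3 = 54.52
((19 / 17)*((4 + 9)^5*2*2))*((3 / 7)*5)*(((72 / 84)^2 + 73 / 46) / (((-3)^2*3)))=369165491110 / 1207017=305849.45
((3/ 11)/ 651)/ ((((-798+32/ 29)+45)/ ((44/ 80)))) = -29/ 94633700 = -0.00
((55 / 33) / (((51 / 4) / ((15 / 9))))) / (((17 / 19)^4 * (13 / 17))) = 13032100 / 29315871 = 0.44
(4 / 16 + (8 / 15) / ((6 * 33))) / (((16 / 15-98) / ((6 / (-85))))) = 1501 / 8156940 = 0.00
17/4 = 4.25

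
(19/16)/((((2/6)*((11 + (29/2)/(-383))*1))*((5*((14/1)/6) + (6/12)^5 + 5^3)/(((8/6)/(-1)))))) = -116432/36731277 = -0.00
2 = 2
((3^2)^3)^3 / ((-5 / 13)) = -5036466357 / 5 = -1007293271.40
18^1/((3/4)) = 24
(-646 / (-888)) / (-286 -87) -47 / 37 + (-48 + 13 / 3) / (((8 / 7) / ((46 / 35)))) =-10658972 / 207015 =-51.49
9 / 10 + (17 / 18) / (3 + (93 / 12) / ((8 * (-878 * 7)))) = 758893 / 624690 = 1.21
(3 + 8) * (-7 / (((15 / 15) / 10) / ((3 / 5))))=-462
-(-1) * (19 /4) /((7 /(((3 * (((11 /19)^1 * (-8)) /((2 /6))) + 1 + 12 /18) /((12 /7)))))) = -2281 /144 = -15.84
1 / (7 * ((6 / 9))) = 3 / 14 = 0.21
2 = 2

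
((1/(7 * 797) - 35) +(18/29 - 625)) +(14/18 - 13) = -977931491/1456119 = -671.60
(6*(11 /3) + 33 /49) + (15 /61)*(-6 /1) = 63361 /2989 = 21.20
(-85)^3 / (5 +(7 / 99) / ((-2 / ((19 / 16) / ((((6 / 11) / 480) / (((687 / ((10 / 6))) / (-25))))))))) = -30706250 / 30707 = -999.98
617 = 617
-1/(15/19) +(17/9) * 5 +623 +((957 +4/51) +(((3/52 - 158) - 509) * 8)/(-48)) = 135205319/79560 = 1699.41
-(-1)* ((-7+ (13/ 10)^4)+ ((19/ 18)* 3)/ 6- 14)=-17.62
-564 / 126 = -94 / 21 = -4.48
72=72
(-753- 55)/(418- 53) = -808/365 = -2.21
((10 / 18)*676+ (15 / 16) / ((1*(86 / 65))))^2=21712384719025 / 153363456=141574.70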